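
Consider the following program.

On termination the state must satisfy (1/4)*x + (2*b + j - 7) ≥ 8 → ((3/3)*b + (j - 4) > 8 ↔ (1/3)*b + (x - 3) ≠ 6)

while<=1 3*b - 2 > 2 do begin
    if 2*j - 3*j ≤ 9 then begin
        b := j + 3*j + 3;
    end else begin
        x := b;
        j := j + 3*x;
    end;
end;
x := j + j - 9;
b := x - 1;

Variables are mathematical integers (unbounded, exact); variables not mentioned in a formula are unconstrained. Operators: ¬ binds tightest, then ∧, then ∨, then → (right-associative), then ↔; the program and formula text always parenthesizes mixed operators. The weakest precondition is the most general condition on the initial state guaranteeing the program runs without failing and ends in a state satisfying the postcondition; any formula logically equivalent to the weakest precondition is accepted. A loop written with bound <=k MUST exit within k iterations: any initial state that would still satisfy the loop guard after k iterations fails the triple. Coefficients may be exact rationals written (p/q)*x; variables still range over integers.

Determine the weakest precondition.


Working backward. After the program, the postcondition (1/4)*x + (2*b + j - 7) ≥ 8 → ((3/3)*b + (j - 4) > 8 ↔ (1/3)*b + (x - 3) ≠ 6) must hold; in canonical form it is 2*b + j + (1/4)*x ≥ 15 → (b + j > 12 ↔ (1/3)*b + x ≠ 9).
Before b := x - 1: j + (9/4)*x ≥ 17 → (j + x > 13 ↔ (4/3)*x ≠ 28/3)
Before x := j + j - 9: (11/2)*j ≥ 149/4 → (3*j > 22 ↔ (8/3)*j ≠ 64/3)
Before the loop (bound <=1), unroll the exhaustion recursion (WP_0 = exit-now case; WP_j = one more guarded iteration, up to j = 1):
  WP_0: (¬(3*b > 4)) ∧ ((11/2)*j ≥ 149/4 → (3*j > 22 ↔ (8/3)*j ≠ 64/3))
  WP_1: (3*b > 4 → ((j ≥ -9 → ((¬(12*j > -5)) ∧ ((11/2)*j ≥ 149/4 → (3*j > 22 ↔ (8/3)*j ≠ 64/3)))) ∧ ((¬(j ≥ -9)) → ((¬(3*b > 4)) ∧ ((33/2)*b + (11/2)*j ≥ 149/4 → (9*b + 3*j > 22 ↔ 8*b + (8/3)*j ≠ 64/3)))))) ∧ ((¬(3*b > 4)) → ((11/2)*j ≥ 149/4 → (3*j > 22 ↔ (8/3)*j ≠ 64/3)))
So before the loop: (3*b > 4 → ((j ≥ -9 → ((¬(12*j > -5)) ∧ ((11/2)*j ≥ 149/4 → (3*j > 22 ↔ (8/3)*j ≠ 64/3)))) ∧ ((¬(j ≥ -9)) → ((¬(3*b > 4)) ∧ ((33/2)*b + (11/2)*j ≥ 149/4 → (9*b + 3*j > 22 ↔ 8*b + (8/3)*j ≠ 64/3)))))) ∧ ((¬(3*b > 4)) → ((11/2)*j ≥ 149/4 → (3*j > 22 ↔ (8/3)*j ≠ 64/3)))
Answer: WP = (3*b > 4 → ((j ≥ -9 → ((¬(12*j > -5)) ∧ ((11/2)*j ≥ 149/4 → (3*j > 22 ↔ (8/3)*j ≠ 64/3)))) ∧ ((¬(j ≥ -9)) → ((¬(3*b > 4)) ∧ ((33/2)*b + (11/2)*j ≥ 149/4 → (9*b + 3*j > 22 ↔ 8*b + (8/3)*j ≠ 64/3)))))) ∧ ((¬(3*b > 4)) → ((11/2)*j ≥ 149/4 → (3*j > 22 ↔ (8/3)*j ≠ 64/3)))


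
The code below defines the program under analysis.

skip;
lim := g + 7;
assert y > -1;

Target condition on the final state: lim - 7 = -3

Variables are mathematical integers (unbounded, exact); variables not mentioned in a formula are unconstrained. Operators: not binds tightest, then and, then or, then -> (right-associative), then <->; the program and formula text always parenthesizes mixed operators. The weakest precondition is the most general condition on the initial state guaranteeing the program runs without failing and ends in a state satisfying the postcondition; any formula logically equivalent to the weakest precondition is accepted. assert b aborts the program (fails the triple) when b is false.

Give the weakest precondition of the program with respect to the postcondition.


Working backward. After the program, the postcondition lim - 7 = -3 must hold; in canonical form it is lim = 4.
Before assert y > -1: y > -1 and lim = 4
Before lim := g + 7: y > -1 and g = -3
Before skip: y > -1 and g = -3
Answer: WP = y > -1 and g = -3


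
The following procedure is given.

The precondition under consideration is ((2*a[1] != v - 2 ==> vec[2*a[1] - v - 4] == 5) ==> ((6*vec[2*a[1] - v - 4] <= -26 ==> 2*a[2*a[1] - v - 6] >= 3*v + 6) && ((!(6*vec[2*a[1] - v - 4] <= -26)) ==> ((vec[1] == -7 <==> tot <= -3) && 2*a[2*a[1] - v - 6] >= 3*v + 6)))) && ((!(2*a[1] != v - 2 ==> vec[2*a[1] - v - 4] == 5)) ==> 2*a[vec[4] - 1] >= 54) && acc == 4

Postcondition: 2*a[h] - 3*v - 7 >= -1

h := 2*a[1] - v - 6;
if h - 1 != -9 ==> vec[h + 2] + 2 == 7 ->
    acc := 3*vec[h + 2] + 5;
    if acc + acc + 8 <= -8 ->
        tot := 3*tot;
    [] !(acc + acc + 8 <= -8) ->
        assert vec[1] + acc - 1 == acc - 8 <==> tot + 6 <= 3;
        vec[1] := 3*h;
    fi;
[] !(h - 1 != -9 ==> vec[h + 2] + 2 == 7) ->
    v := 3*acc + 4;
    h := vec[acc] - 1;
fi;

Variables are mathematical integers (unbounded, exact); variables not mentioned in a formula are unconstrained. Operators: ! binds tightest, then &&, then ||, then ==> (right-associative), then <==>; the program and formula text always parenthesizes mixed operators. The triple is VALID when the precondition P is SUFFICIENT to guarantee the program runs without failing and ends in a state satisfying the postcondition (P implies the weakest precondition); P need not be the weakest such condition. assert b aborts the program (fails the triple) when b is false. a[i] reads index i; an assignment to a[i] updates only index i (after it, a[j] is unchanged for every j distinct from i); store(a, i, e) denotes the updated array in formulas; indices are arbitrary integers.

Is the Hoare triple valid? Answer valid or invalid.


Working backward. After the program, the postcondition 2*a[h] - 3*v - 7 >= -1 must hold; in canonical form it is 2*a[h] >= 3*v + 6.
Then branch requires (6*vec[h + 2] <= -26 ==> 2*a[h] >= 3*v + 6) && ((!(6*vec[h + 2] <= -26)) ==> ((vec[1] == -7 <==> tot <= -3) && 2*a[h] >= 3*v + 6)); else branch requires 2*a[vec[acc] - 1] >= 9*acc + 18.
Before the if: ((h != -8 ==> vec[h + 2] == 5) ==> ((6*vec[h + 2] <= -26 ==> 2*a[h] >= 3*v + 6) && ((!(6*vec[h + 2] <= -26)) ==> ((vec[1] == -7 <==> tot <= -3) && 2*a[h] >= 3*v + 6)))) && ((!(h != -8 ==> vec[h + 2] == 5)) ==> 2*a[vec[acc] - 1] >= 9*acc + 18)
Before h := 2*a[1] - v - 6: ((2*a[1] != v - 2 ==> vec[2*a[1] - v - 4] == 5) ==> ((6*vec[2*a[1] - v - 4] <= -26 ==> 2*a[2*a[1] - v - 6] >= 3*v + 6) && ((!(6*vec[2*a[1] - v - 4] <= -26)) ==> ((vec[1] == -7 <==> tot <= -3) && 2*a[2*a[1] - v - 6] >= 3*v + 6)))) && ((!(2*a[1] != v - 2 ==> vec[2*a[1] - v - 4] == 5)) ==> 2*a[vec[acc] - 1] >= 9*acc + 18)
The weakest precondition is ((2*a[1] != v - 2 ==> vec[2*a[1] - v - 4] == 5) ==> ((6*vec[2*a[1] - v - 4] <= -26 ==> 2*a[2*a[1] - v - 6] >= 3*v + 6) && ((!(6*vec[2*a[1] - v - 4] <= -26)) ==> ((vec[1] == -7 <==> tot <= -3) && 2*a[2*a[1] - v - 6] >= 3*v + 6)))) && ((!(2*a[1] != v - 2 ==> vec[2*a[1] - v - 4] == 5)) ==> 2*a[vec[acc] - 1] >= 9*acc + 18).
Check whether ((2*a[1] != v - 2 ==> vec[2*a[1] - v - 4] == 5) ==> ((6*vec[2*a[1] - v - 4] <= -26 ==> 2*a[2*a[1] - v - 6] >= 3*v + 6) && ((!(6*vec[2*a[1] - v - 4] <= -26)) ==> ((vec[1] == -7 <==> tot <= -3) && 2*a[2*a[1] - v - 6] >= 3*v + 6)))) && ((!(2*a[1] != v - 2 ==> vec[2*a[1] - v - 4] == 5)) ==> 2*a[vec[4] - 1] >= 54) && acc == 4 implies it.
Every state satisfying the precondition satisfies the weakest precondition: the implication holds.
Answer: valid


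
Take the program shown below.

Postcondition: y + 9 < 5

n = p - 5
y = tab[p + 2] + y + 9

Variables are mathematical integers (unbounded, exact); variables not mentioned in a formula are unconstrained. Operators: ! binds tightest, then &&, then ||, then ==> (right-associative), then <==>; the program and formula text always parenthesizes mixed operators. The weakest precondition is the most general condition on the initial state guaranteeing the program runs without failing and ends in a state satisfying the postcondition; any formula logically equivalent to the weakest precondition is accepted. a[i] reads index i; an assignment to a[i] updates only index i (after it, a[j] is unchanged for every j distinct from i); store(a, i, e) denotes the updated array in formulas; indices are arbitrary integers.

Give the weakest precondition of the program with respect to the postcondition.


Working backward. After the program, the postcondition y + 9 < 5 must hold; in canonical form it is y < -4.
Before y := tab[p + 2] + y + 9: tab[p + 2] + y < -13
Before n := p - 5: tab[p + 2] + y < -13
Answer: WP = tab[p + 2] + y < -13


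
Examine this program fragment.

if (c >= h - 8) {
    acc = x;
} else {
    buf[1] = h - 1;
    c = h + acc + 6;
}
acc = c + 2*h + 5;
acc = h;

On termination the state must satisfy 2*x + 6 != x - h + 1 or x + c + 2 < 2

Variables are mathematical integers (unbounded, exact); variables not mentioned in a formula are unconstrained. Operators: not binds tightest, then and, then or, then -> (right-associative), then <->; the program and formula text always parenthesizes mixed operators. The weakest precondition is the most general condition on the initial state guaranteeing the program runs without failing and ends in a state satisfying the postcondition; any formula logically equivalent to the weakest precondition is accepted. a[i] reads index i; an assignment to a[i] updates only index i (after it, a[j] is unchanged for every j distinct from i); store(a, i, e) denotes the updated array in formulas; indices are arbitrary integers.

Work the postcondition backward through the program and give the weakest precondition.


Working backward. After the program, the postcondition 2*x + 6 != x - h + 1 or x + c + 2 < 2 must hold; in canonical form it is h + x != -5 or c + x < 0.
Before acc := h: h + x != -5 or c + x < 0
Before acc := c + 2*h + 5: h + x != -5 or c + x < 0
Then branch requires h + x != -5 or c + x < 0; else branch requires h + x != -5 or acc + h + x < -6.
Before the if: (c >= h - 8 -> (h + x != -5 or c + x < 0)) and ((not (c >= h - 8)) -> (h + x != -5 or acc + h + x < -6))
Answer: WP = (c >= h - 8 -> (h + x != -5 or c + x < 0)) and ((not (c >= h - 8)) -> (h + x != -5 or acc + h + x < -6))


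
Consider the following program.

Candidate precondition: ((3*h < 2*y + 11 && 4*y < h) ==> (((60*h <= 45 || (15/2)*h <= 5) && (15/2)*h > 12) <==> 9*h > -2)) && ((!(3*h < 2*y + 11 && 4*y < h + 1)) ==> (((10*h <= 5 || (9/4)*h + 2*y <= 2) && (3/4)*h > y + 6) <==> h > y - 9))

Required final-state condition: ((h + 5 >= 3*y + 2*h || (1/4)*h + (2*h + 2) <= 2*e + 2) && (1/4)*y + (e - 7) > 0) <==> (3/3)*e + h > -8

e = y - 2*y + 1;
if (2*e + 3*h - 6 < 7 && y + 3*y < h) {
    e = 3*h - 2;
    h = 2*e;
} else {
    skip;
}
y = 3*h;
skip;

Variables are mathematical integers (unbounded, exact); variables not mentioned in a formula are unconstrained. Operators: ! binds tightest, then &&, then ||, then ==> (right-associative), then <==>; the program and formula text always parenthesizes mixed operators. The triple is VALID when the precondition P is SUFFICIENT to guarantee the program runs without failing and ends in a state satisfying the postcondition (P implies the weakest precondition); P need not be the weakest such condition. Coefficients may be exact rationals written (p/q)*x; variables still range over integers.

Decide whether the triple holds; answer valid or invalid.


Working backward. After the program, the postcondition ((h + 5 >= 3*y + 2*h || (1/4)*h + (2*h + 2) <= 2*e + 2) && (1/4)*y + (e - 7) > 0) <==> (3/3)*e + h > -8 must hold; in canonical form it is ((h + 3*y <= 5 || (9/4)*h <= 2*e) && e + (1/4)*y > 7) <==> e + h > -8.
Before skip: ((h + 3*y <= 5 || (9/4)*h <= 2*e) && e + (1/4)*y > 7) <==> e + h > -8
Before y := 3*h: ((10*h <= 5 || (9/4)*h <= 2*e) && e + (3/4)*h > 7) <==> e + h > -8
Then branch requires ((60*h <= 45 || (15/2)*h <= 5) && (15/2)*h > 12) <==> 9*h > -2; else branch requires ((10*h <= 5 || (9/4)*h <= 2*e) && e + (3/4)*h > 7) <==> e + h > -8.
Before the if: ((2*e + 3*h < 13 && 4*y < h) ==> (((60*h <= 45 || (15/2)*h <= 5) && (15/2)*h > 12) <==> 9*h > -2)) && ((!(2*e + 3*h < 13 && 4*y < h)) ==> (((10*h <= 5 || (9/4)*h <= 2*e) && e + (3/4)*h > 7) <==> e + h > -8))
Before e := y - 2*y + 1: ((3*h < 2*y + 11 && 4*y < h) ==> (((60*h <= 45 || (15/2)*h <= 5) && (15/2)*h > 12) <==> 9*h > -2)) && ((!(3*h < 2*y + 11 && 4*y < h)) ==> (((10*h <= 5 || (9/4)*h + 2*y <= 2) && (3/4)*h > y + 6) <==> h > y - 9))
The weakest precondition is ((3*h < 2*y + 11 && 4*y < h) ==> (((60*h <= 45 || (15/2)*h <= 5) && (15/2)*h > 12) <==> 9*h > -2)) && ((!(3*h < 2*y + 11 && 4*y < h)) ==> (((10*h <= 5 || (9/4)*h + 2*y <= 2) && (3/4)*h > y + 6) <==> h > y - 9)).
Check whether ((3*h < 2*y + 11 && 4*y < h) ==> (((60*h <= 45 || (15/2)*h <= 5) && (15/2)*h > 12) <==> 9*h > -2)) && ((!(3*h < 2*y + 11 && 4*y < h + 1)) ==> (((10*h <= 5 || (9/4)*h + 2*y <= 2) && (3/4)*h > y + 6) <==> h > y - 9)) implies it.
Countermodel: at the initial state h = 4, y = 1, the precondition holds but the weakest precondition fails.
Answer: invalid


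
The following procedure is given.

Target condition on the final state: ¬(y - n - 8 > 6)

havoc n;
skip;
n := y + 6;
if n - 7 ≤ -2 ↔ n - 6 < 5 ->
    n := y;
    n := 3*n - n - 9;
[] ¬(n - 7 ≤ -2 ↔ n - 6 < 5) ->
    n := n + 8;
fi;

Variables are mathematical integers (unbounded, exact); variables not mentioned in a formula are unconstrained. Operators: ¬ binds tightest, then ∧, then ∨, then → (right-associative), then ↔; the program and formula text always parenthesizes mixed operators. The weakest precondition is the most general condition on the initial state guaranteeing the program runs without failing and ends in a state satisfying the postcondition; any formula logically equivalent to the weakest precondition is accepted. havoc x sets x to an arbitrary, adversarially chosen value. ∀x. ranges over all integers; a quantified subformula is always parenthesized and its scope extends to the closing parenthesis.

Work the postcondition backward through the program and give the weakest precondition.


Working backward. After the program, the postcondition ¬(y - n - 8 > 6) must hold; in canonical form it is ¬(y > n + 14).
Then branch requires ¬(y < -5); else branch requires ¬(y > n + 22).
Before the if: ((n ≤ 5 ↔ n < 11) → (¬(y < -5))) ∧ ((¬(n ≤ 5 ↔ n < 11)) → (¬(y > n + 22)))
Before n := y + 6: (y ≤ -1 ↔ y < 5) → (¬(y < -5))
Before skip: (y ≤ -1 ↔ y < 5) → (¬(y < -5))
Before havoc n: (y ≤ -1 ↔ y < 5) → (¬(y < -5))
Answer: WP = (y ≤ -1 ↔ y < 5) → (¬(y < -5))


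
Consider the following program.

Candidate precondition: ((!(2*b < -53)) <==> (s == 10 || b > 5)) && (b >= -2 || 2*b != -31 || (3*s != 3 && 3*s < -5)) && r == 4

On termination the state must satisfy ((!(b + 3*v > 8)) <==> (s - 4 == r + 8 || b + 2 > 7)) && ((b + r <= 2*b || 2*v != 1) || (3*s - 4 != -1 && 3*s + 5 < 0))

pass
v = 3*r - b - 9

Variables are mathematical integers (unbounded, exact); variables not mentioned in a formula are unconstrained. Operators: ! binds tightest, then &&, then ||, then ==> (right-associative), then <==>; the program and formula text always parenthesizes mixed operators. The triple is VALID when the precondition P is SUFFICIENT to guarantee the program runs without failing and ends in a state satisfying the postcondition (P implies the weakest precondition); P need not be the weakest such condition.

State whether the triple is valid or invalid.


Working backward. After the program, the postcondition ((!(b + 3*v > 8)) <==> (s - 4 == r + 8 || b + 2 > 7)) && ((b + r <= 2*b || 2*v != 1) || (3*s - 4 != -1 && 3*s + 5 < 0)) must hold; in canonical form it is ((!(b + 3*v > 8)) <==> (s == r + 12 || b > 5)) && (r <= b || 2*v != 1 || (3*s != 3 && 3*s < -5)).
Before v := 3*r - b - 9: ((!(9*r > 2*b + 35)) <==> (s == r + 12 || b > 5)) && (r <= b || 6*r != 2*b + 19 || (3*s != 3 && 3*s < -5))
Before skip: ((!(9*r > 2*b + 35)) <==> (s == r + 12 || b > 5)) && (r <= b || 6*r != 2*b + 19 || (3*s != 3 && 3*s < -5))
The weakest precondition is ((!(9*r > 2*b + 35)) <==> (s == r + 12 || b > 5)) && (r <= b || 6*r != 2*b + 19 || (3*s != 3 && 3*s < -5)).
Check whether ((!(2*b < -53)) <==> (s == 10 || b > 5)) && (b >= -2 || 2*b != -31 || (3*s != 3 && 3*s < -5)) && r == 4 implies it.
Countermodel: at the initial state b = -27, r = 4, s = 16, the precondition holds but the weakest precondition fails.
Answer: invalid


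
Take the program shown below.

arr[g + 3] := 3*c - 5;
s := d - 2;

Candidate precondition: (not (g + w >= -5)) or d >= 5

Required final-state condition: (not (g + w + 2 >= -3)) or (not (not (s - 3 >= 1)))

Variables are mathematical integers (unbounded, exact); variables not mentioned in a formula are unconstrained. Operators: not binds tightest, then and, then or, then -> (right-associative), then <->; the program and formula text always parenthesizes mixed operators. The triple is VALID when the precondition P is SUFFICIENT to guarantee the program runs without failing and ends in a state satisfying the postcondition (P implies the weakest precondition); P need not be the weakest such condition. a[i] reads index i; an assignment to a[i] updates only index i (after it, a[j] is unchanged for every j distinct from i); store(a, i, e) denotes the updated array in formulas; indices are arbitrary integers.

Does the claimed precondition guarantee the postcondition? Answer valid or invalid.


Working backward. After the program, the postcondition (not (g + w + 2 >= -3)) or (not (not (s - 3 >= 1))) must hold; in canonical form it is (not (g + w >= -5)) or s >= 4.
Before s := d - 2: (not (g + w >= -5)) or d >= 6
Before arr[g + 3] := 3*c - 5: (not (g + w >= -5)) or d >= 6
The weakest precondition is (not (g + w >= -5)) or d >= 6.
Check whether (not (g + w >= -5)) or d >= 5 implies it.
Countermodel: at the initial state d = 5, g = -5, w = 0, the precondition holds but the weakest precondition fails.
Answer: invalid


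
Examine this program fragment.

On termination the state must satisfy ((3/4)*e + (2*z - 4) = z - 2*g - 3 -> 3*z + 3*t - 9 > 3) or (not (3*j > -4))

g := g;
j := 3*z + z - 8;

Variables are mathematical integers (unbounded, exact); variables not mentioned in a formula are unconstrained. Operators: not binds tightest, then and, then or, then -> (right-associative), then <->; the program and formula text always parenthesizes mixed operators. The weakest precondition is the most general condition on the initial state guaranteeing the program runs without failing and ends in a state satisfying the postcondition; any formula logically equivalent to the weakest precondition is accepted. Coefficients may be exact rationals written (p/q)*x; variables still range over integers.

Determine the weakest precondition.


Working backward. After the program, the postcondition ((3/4)*e + (2*z - 4) = z - 2*g - 3 -> 3*z + 3*t - 9 > 3) or (not (3*j > -4)) must hold; in canonical form it is ((3/4)*e + 2*g + z = 1 -> 3*t + 3*z > 12) or (not (3*j > -4)).
Before j := 3*z + z - 8: ((3/4)*e + 2*g + z = 1 -> 3*t + 3*z > 12) or (not (12*z > 20))
Before g := g: ((3/4)*e + 2*g + z = 1 -> 3*t + 3*z > 12) or (not (12*z > 20))
Answer: WP = ((3/4)*e + 2*g + z = 1 -> 3*t + 3*z > 12) or (not (12*z > 20))


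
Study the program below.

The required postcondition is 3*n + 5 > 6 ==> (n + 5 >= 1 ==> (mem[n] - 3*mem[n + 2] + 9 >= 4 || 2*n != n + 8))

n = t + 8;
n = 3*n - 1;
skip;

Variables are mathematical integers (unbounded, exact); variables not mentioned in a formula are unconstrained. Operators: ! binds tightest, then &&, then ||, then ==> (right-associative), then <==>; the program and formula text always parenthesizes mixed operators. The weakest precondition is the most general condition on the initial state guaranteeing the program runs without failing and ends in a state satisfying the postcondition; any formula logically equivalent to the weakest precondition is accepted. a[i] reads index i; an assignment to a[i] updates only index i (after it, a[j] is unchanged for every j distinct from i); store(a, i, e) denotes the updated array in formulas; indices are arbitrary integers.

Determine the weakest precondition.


Working backward. After the program, the postcondition 3*n + 5 > 6 ==> (n + 5 >= 1 ==> (mem[n] - 3*mem[n + 2] + 9 >= 4 || 2*n != n + 8)) must hold; in canonical form it is 3*n > 1 ==> (n >= -4 ==> (mem[n] >= 3*mem[n + 2] - 5 || n != 8)).
Before skip: 3*n > 1 ==> (n >= -4 ==> (mem[n] >= 3*mem[n + 2] - 5 || n != 8))
Before n := 3*n - 1: 9*n > 4 ==> (3*n >= -3 ==> (mem[3*n - 1] >= 3*mem[3*n + 1] - 5 || 3*n != 9))
Before n := t + 8: 9*t > -68 ==> (3*t >= -27 ==> (mem[3*t + 23] >= 3*mem[3*t + 25] - 5 || 3*t != -15))
Answer: WP = 9*t > -68 ==> (3*t >= -27 ==> (mem[3*t + 23] >= 3*mem[3*t + 25] - 5 || 3*t != -15))


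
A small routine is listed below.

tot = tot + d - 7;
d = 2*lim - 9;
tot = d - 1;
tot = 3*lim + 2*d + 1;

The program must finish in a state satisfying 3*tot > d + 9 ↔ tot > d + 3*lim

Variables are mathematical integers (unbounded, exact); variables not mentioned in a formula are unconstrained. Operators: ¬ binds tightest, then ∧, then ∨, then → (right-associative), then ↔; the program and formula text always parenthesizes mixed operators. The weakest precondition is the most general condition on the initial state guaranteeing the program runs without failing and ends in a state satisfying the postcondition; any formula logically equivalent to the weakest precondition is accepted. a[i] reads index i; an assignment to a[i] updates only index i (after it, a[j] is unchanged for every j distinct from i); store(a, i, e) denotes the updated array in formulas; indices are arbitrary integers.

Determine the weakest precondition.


Working backward. After the program, 3*tot > d + 9 ↔ tot > d + 3*lim must hold.
Before tot := 3*lim + 2*d + 1: 5*d + 9*lim > 6 ↔ d > -1
Before tot := d - 1: 5*d + 9*lim > 6 ↔ d > -1
Before d := 2*lim - 9: 19*lim > 51 ↔ 2*lim > 8
Before tot := tot + d - 7: 19*lim > 51 ↔ 2*lim > 8
Answer: WP = 19*lim > 51 ↔ 2*lim > 8


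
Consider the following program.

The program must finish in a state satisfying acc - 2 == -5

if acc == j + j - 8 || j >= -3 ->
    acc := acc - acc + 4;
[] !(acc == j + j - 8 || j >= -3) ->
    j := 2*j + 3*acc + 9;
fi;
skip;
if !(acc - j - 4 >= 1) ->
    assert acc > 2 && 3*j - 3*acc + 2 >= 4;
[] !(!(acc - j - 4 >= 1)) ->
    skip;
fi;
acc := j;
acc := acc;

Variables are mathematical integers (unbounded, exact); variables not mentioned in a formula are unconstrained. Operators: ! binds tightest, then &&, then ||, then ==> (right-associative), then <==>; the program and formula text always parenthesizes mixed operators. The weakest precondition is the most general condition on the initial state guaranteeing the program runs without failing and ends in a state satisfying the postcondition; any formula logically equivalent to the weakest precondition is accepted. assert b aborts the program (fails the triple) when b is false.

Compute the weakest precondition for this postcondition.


Working backward. After the program, the postcondition acc - 2 == -5 must hold; in canonical form it is acc == -3.
Before acc := acc: acc == -3
Before acc := j: j == -3
Then branch requires acc > 2 && 3*j >= 3*acc + 2 && j == -3; else branch requires j == -3.
Before the if: ((!(acc >= j + 5)) ==> (acc > 2 && 3*j >= 3*acc + 2 && j == -3)) && (acc >= j + 5 ==> j == -3)
Before skip: ((!(acc >= j + 5)) ==> (acc > 2 && 3*j >= 3*acc + 2 && j == -3)) && (acc >= j + 5 ==> j == -3)
Then branch requires ((!(j <= -1)) ==> (3*j >= 14 && j == -3)) && (j <= -1 ==> j == -3); else branch requires ((!(2*acc + 2*j <= -14)) ==> (acc > 2 && 6*acc + 6*j >= -25 && 3*acc + 2*j == -12)) && (2*acc + 2*j <= -14 ==> 3*acc + 2*j == -12).
Before the if: ((acc == 2*j - 8 || j >= -3) ==> (((!(j <= -1)) ==> (3*j >= 14 && j == -3)) && (j <= -1 ==> j == -3))) && ((!(acc == 2*j - 8 || j >= -3)) ==> (((!(2*acc + 2*j <= -14)) ==> (acc > 2 && 6*acc + 6*j >= -25 && 3*acc + 2*j == -12)) && (2*acc + 2*j <= -14 ==> 3*acc + 2*j == -12)))
Answer: WP = ((acc == 2*j - 8 || j >= -3) ==> (((!(j <= -1)) ==> (3*j >= 14 && j == -3)) && (j <= -1 ==> j == -3))) && ((!(acc == 2*j - 8 || j >= -3)) ==> (((!(2*acc + 2*j <= -14)) ==> (acc > 2 && 6*acc + 6*j >= -25 && 3*acc + 2*j == -12)) && (2*acc + 2*j <= -14 ==> 3*acc + 2*j == -12)))


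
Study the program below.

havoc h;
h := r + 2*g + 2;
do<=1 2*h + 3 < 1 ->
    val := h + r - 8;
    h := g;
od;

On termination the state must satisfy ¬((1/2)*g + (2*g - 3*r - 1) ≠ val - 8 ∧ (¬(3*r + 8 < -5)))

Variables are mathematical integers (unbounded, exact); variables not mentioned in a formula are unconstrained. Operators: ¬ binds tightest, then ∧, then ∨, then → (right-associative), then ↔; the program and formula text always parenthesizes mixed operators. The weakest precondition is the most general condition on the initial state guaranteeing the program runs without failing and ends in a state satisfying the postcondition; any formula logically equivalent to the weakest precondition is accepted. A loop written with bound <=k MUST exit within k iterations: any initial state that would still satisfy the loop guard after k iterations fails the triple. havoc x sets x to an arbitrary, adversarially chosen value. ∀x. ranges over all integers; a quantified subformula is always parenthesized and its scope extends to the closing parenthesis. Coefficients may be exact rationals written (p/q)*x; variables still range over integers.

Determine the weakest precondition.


Working backward. After the program, the postcondition ¬((1/2)*g + (2*g - 3*r - 1) ≠ val - 8 ∧ (¬(3*r + 8 < -5))) must hold; in canonical form it is ¬((5/2)*g ≠ 3*r + val - 7 ∧ (¬(3*r < -13))).
Before the loop (bound <=1), unroll the exhaustion recursion (WP_0 = exit-now case; WP_j = one more guarded iteration, up to j = 1):
  WP_0: (¬(2*h < -2)) ∧ (¬((5/2)*g ≠ 3*r + val - 7 ∧ (¬(3*r < -13))))
  WP_1: (2*h < -2 → ((¬(2*g < -2)) ∧ (¬((5/2)*g ≠ h + 4*r - 15 ∧ (¬(3*r < -13)))))) ∧ ((¬(2*h < -2)) → (¬((5/2)*g ≠ 3*r + val - 7 ∧ (¬(3*r < -13)))))
So before the loop: (2*h < -2 → ((¬(2*g < -2)) ∧ (¬((5/2)*g ≠ h + 4*r - 15 ∧ (¬(3*r < -13)))))) ∧ ((¬(2*h < -2)) → (¬((5/2)*g ≠ 3*r + val - 7 ∧ (¬(3*r < -13)))))
Before h := r + 2*g + 2: (4*g + 2*r < -6 → ((¬(2*g < -2)) ∧ (¬((1/2)*g ≠ 5*r - 13 ∧ (¬(3*r < -13)))))) ∧ ((¬(4*g + 2*r < -6)) → (¬((5/2)*g ≠ 3*r + val - 7 ∧ (¬(3*r < -13)))))
Before havoc h: (4*g + 2*r < -6 → ((¬(2*g < -2)) ∧ (¬((1/2)*g ≠ 5*r - 13 ∧ (¬(3*r < -13)))))) ∧ ((¬(4*g + 2*r < -6)) → (¬((5/2)*g ≠ 3*r + val - 7 ∧ (¬(3*r < -13)))))
Answer: WP = (4*g + 2*r < -6 → ((¬(2*g < -2)) ∧ (¬((1/2)*g ≠ 5*r - 13 ∧ (¬(3*r < -13)))))) ∧ ((¬(4*g + 2*r < -6)) → (¬((5/2)*g ≠ 3*r + val - 7 ∧ (¬(3*r < -13)))))


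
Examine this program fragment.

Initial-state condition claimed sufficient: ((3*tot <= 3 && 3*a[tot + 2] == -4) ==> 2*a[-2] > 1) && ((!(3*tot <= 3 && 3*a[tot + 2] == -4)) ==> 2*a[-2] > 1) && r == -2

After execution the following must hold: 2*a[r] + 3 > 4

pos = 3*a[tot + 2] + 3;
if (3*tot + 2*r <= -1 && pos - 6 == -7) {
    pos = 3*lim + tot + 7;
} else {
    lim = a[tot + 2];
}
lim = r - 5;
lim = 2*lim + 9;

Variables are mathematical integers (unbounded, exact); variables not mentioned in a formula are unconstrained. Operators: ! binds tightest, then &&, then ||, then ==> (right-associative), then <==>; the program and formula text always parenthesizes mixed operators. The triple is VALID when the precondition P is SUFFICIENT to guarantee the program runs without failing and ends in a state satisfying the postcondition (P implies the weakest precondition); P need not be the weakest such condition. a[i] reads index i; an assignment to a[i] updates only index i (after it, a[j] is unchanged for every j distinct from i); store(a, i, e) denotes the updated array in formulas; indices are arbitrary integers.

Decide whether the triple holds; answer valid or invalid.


Working backward. After the program, the postcondition 2*a[r] + 3 > 4 must hold; in canonical form it is 2*a[r] > 1.
Before lim := 2*lim + 9: 2*a[r] > 1
Before lim := r - 5: 2*a[r] > 1
Then branch requires 2*a[r] > 1; else branch requires 2*a[r] > 1.
Before the if: ((2*r + 3*tot <= -1 && pos == -1) ==> 2*a[r] > 1) && ((!(2*r + 3*tot <= -1 && pos == -1)) ==> 2*a[r] > 1)
Before pos := 3*a[tot + 2] + 3: ((2*r + 3*tot <= -1 && 3*a[tot + 2] == -4) ==> 2*a[r] > 1) && ((!(2*r + 3*tot <= -1 && 3*a[tot + 2] == -4)) ==> 2*a[r] > 1)
The weakest precondition is ((2*r + 3*tot <= -1 && 3*a[tot + 2] == -4) ==> 2*a[r] > 1) && ((!(2*r + 3*tot <= -1 && 3*a[tot + 2] == -4)) ==> 2*a[r] > 1).
Check whether ((3*tot <= 3 && 3*a[tot + 2] == -4) ==> 2*a[-2] > 1) && ((!(3*tot <= 3 && 3*a[tot + 2] == -4)) ==> 2*a[-2] > 1) && r == -2 implies it.
Every state satisfying the precondition satisfies the weakest precondition: the implication holds.
Answer: valid


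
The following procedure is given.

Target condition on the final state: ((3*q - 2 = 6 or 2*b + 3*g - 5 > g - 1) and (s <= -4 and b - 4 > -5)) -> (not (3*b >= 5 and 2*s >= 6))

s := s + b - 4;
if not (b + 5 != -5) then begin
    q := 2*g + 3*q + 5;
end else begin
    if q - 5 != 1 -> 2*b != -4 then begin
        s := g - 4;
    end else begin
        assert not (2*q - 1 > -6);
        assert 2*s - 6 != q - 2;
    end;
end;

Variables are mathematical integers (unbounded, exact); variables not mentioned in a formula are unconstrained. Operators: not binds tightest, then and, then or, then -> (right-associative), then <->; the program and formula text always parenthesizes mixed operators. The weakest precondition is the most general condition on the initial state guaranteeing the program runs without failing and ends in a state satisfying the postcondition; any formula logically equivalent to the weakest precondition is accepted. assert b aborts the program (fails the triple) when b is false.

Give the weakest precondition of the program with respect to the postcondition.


Working backward. After the program, the postcondition ((3*q - 2 = 6 or 2*b + 3*g - 5 > g - 1) and (s <= -4 and b - 4 > -5)) -> (not (3*b >= 5 and 2*s >= 6)) must hold; in canonical form it is ((3*q = 8 or 2*b + 2*g > 4) and s <= -4 and b > -1) -> (not (3*b >= 5 and 2*s >= 6)).
Then branch requires ((6*g + 9*q = -7 or 2*b + 2*g > 4) and s <= -4 and b > -1) -> (not (3*b >= 5 and 2*s >= 6)); else branch requires ((q != 6 -> 2*b != -4) -> (((3*q = 8 or 2*b + 2*g > 4) and g <= 0 and b > -1) -> (not (3*b >= 5 and 2*g >= 14)))) and ((not (q != 6 -> 2*b != -4)) -> ((not (2*q > -5)) and 2*s != q + 4 and (((3*q = 8 or 2*b + 2*g > 4) and s <= -4 and b > -1) -> (not (3*b >= 5 and 2*s >= 6))))).
Before the if: ((not (b != -10)) -> (((6*g + 9*q = -7 or 2*b + 2*g > 4) and s <= -4 and b > -1) -> (not (3*b >= 5 and 2*s >= 6)))) and (b != -10 -> (((q != 6 -> 2*b != -4) -> (((3*q = 8 or 2*b + 2*g > 4) and g <= 0 and b > -1) -> (not (3*b >= 5 and 2*g >= 14)))) and ((not (q != 6 -> 2*b != -4)) -> ((not (2*q > -5)) and 2*s != q + 4 and (((3*q = 8 or 2*b + 2*g > 4) and s <= -4 and b > -1) -> (not (3*b >= 5 and 2*s >= 6)))))))
Before s := s + b - 4: ((not (b != -10)) -> (((6*g + 9*q = -7 or 2*b + 2*g > 4) and b + s <= 0 and b > -1) -> (not (3*b >= 5 and 2*b + 2*s >= 14)))) and (b != -10 -> (((q != 6 -> 2*b != -4) -> (((3*q = 8 or 2*b + 2*g > 4) and g <= 0 and b > -1) -> (not (3*b >= 5 and 2*g >= 14)))) and ((not (q != 6 -> 2*b != -4)) -> ((not (2*q > -5)) and 2*b + 2*s != q + 12 and (((3*q = 8 or 2*b + 2*g > 4) and b + s <= 0 and b > -1) -> (not (3*b >= 5 and 2*b + 2*s >= 14)))))))
Answer: WP = ((not (b != -10)) -> (((6*g + 9*q = -7 or 2*b + 2*g > 4) and b + s <= 0 and b > -1) -> (not (3*b >= 5 and 2*b + 2*s >= 14)))) and (b != -10 -> (((q != 6 -> 2*b != -4) -> (((3*q = 8 or 2*b + 2*g > 4) and g <= 0 and b > -1) -> (not (3*b >= 5 and 2*g >= 14)))) and ((not (q != 6 -> 2*b != -4)) -> ((not (2*q > -5)) and 2*b + 2*s != q + 12 and (((3*q = 8 or 2*b + 2*g > 4) and b + s <= 0 and b > -1) -> (not (3*b >= 5 and 2*b + 2*s >= 14)))))))


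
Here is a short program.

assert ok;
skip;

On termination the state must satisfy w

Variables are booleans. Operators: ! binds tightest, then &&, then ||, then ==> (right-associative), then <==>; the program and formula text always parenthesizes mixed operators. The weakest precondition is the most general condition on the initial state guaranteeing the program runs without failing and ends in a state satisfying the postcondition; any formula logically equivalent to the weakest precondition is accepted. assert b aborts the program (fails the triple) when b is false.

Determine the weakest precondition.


Working backward. After the program, w must hold.
Before skip: w
Before assert ok: ok && w
Answer: WP = ok && w


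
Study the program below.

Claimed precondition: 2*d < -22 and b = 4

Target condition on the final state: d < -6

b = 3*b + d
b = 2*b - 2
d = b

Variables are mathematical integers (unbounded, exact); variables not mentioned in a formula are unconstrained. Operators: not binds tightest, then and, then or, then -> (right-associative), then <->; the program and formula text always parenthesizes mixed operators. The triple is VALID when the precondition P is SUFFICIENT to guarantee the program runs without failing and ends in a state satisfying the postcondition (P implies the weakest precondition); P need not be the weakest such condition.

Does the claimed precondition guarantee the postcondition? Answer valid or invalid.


Working backward. After the program, d < -6 must hold.
Before d := b: b < -6
Before b := 2*b - 2: 2*b < -4
Before b := 3*b + d: 6*b + 2*d < -4
The weakest precondition is 6*b + 2*d < -4.
Check whether 2*d < -22 and b = 4 implies it.
Countermodel: at the initial state b = 4, d = -14, the precondition holds but the weakest precondition fails.
Answer: invalid


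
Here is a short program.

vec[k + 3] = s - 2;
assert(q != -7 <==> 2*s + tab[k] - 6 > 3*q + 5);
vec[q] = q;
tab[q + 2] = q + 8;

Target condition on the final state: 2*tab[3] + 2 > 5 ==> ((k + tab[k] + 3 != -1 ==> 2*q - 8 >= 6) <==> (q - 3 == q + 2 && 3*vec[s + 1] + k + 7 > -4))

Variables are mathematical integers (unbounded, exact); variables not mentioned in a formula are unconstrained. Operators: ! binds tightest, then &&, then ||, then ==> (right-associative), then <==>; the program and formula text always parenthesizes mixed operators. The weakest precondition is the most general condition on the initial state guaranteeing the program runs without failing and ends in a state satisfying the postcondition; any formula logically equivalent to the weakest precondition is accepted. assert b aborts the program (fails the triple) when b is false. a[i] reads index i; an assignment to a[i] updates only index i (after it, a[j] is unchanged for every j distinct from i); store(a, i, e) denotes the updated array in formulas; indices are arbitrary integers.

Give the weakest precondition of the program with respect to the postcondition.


Working backward. After the program, the postcondition 2*tab[3] + 2 > 5 ==> ((k + tab[k] + 3 != -1 ==> 2*q - 8 >= 6) <==> (q - 3 == q + 2 && 3*vec[s + 1] + k + 7 > -4)) must hold; in canonical form it is 2*tab[3] > 3 ==> (!(tab[k] + k != -4 ==> 2*q >= 14)).
Before tab[q + 2] := q + 8: 2*store(tab, q + 2, q + 8)[3] > 3 ==> (!(store(tab, q + 2, q + 8)[k] + k != -4 ==> 2*q >= 14))
Before vec[q] := q: 2*store(tab, q + 2, q + 8)[3] > 3 ==> (!(store(tab, q + 2, q + 8)[k] + k != -4 ==> 2*q >= 14))
Before assert q != -7 <==> 2*s + tab[k] - 6 > 3*q + 5: (q != -7 <==> tab[k] + 2*s > 3*q + 11) && (2*store(tab, q + 2, q + 8)[3] > 3 ==> (!(store(tab, q + 2, q + 8)[k] + k != -4 ==> 2*q >= 14)))
Before vec[k + 3] := s - 2: (q != -7 <==> tab[k] + 2*s > 3*q + 11) && (2*store(tab, q + 2, q + 8)[3] > 3 ==> (!(store(tab, q + 2, q + 8)[k] + k != -4 ==> 2*q >= 14)))
Answer: WP = (q != -7 <==> tab[k] + 2*s > 3*q + 11) && (2*store(tab, q + 2, q + 8)[3] > 3 ==> (!(store(tab, q + 2, q + 8)[k] + k != -4 ==> 2*q >= 14)))


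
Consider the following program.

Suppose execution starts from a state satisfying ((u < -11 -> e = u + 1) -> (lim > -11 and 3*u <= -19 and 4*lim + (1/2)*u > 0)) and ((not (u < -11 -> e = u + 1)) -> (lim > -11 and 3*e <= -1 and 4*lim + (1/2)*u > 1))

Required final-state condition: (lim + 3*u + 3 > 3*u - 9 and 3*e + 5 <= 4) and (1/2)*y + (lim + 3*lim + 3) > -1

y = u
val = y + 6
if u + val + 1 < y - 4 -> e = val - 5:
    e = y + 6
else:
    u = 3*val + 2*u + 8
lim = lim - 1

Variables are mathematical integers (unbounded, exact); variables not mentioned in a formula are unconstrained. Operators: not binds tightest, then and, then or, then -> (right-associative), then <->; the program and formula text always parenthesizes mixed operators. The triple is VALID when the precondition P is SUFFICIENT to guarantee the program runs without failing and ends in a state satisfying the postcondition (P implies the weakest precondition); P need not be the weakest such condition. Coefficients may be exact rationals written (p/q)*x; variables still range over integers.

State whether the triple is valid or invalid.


Working backward. After the program, the postcondition (lim + 3*u + 3 > 3*u - 9 and 3*e + 5 <= 4) and (1/2)*y + (lim + 3*lim + 3) > -1 must hold; in canonical form it is lim > -12 and 3*e <= -1 and 4*lim + (1/2)*y > -4.
Before lim := lim - 1: lim > -11 and 3*e <= -1 and 4*lim + (1/2)*y > 0
Then branch requires lim > -11 and 3*y <= -19 and 4*lim + (1/2)*y > 0; else branch requires lim > -11 and 3*e <= -1 and 4*lim + (1/2)*y > 0.
Before the if: ((u + val < y - 5 -> e = val - 5) -> (lim > -11 and 3*y <= -19 and 4*lim + (1/2)*y > 0)) and ((not (u + val < y - 5 -> e = val - 5)) -> (lim > -11 and 3*e <= -1 and 4*lim + (1/2)*y > 0))
Before val := y + 6: ((u < -11 -> e = y + 1) -> (lim > -11 and 3*y <= -19 and 4*lim + (1/2)*y > 0)) and ((not (u < -11 -> e = y + 1)) -> (lim > -11 and 3*e <= -1 and 4*lim + (1/2)*y > 0))
Before y := u: ((u < -11 -> e = u + 1) -> (lim > -11 and 3*u <= -19 and 4*lim + (1/2)*u > 0)) and ((not (u < -11 -> e = u + 1)) -> (lim > -11 and 3*e <= -1 and 4*lim + (1/2)*u > 0))
The weakest precondition is ((u < -11 -> e = u + 1) -> (lim > -11 and 3*u <= -19 and 4*lim + (1/2)*u > 0)) and ((not (u < -11 -> e = u + 1)) -> (lim > -11 and 3*e <= -1 and 4*lim + (1/2)*u > 0)).
Check whether ((u < -11 -> e = u + 1) -> (lim > -11 and 3*u <= -19 and 4*lim + (1/2)*u > 0)) and ((not (u < -11 -> e = u + 1)) -> (lim > -11 and 3*e <= -1 and 4*lim + (1/2)*u > 1)) implies it.
Every state satisfying the precondition satisfies the weakest precondition: the implication holds.
Answer: valid


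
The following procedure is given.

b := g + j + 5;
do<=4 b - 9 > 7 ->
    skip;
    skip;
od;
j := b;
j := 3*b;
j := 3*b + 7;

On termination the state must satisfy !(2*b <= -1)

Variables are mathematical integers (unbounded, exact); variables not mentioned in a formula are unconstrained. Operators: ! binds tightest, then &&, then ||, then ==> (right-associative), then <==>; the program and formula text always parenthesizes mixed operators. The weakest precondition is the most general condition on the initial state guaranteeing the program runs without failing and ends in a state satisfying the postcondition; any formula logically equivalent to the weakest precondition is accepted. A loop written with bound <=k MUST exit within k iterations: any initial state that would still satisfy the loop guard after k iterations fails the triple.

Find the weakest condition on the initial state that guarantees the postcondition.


Working backward. After the program, !(2*b <= -1) must hold.
Before j := 3*b + 7: !(2*b <= -1)
Before j := 3*b: !(2*b <= -1)
Before j := b: !(2*b <= -1)
Before the loop (bound <=4), unroll the exhaustion recursion (WP_0 = exit-now case; WP_j = one more guarded iteration, up to j = 4):
  WP_0: (!(b > 16)) && (!(2*b <= -1))
  WP_1: (b > 16 ==> ((!(b > 16)) && (!(2*b <= -1)))) && ((!(b > 16)) ==> (!(2*b <= -1)))
  WP_2: (b > 16 ==> ((b > 16 ==> ((!(b > 16)) && (!(2*b <= -1)))) && ((!(b > 16)) ==> (!(2*b <= -1))))) && ((!(b > 16)) ==> (!(2*b <= -1)))
  WP_3: (b > 16 ==> ((b > 16 ==> ((b > 16 ==> ((!(b > 16)) && (!(2*b <= -1)))) && ((!(b > 16)) ==> (!(2*b <= -1))))) && ((!(b > 16)) ==> (!(2*b <= -1))))) && ((!(b > 16)) ==> (!(2*b <= -1)))
  WP_4: (b > 16 ==> ((b > 16 ==> ((b > 16 ==> ((b > 16 ==> ((!(b > 16)) && (!(2*b <= -1)))) && ((!(b > 16)) ==> (!(2*b <= -1))))) && ((!(b > 16)) ==> (!(2*b <= -1))))) && ((!(b > 16)) ==> (!(2*b <= -1))))) && ((!(b > 16)) ==> (!(2*b <= -1)))
So before the loop: (b > 16 ==> ((b > 16 ==> ((b > 16 ==> ((b > 16 ==> ((!(b > 16)) && (!(2*b <= -1)))) && ((!(b > 16)) ==> (!(2*b <= -1))))) && ((!(b > 16)) ==> (!(2*b <= -1))))) && ((!(b > 16)) ==> (!(2*b <= -1))))) && ((!(b > 16)) ==> (!(2*b <= -1)))
Before b := g + j + 5: (g + j > 11 ==> ((g + j > 11 ==> ((g + j > 11 ==> ((g + j > 11 ==> ((!(g + j > 11)) && (!(2*g + 2*j <= -11)))) && ((!(g + j > 11)) ==> (!(2*g + 2*j <= -11))))) && ((!(g + j > 11)) ==> (!(2*g + 2*j <= -11))))) && ((!(g + j > 11)) ==> (!(2*g + 2*j <= -11))))) && ((!(g + j > 11)) ==> (!(2*g + 2*j <= -11)))
Answer: WP = (g + j > 11 ==> ((g + j > 11 ==> ((g + j > 11 ==> ((g + j > 11 ==> ((!(g + j > 11)) && (!(2*g + 2*j <= -11)))) && ((!(g + j > 11)) ==> (!(2*g + 2*j <= -11))))) && ((!(g + j > 11)) ==> (!(2*g + 2*j <= -11))))) && ((!(g + j > 11)) ==> (!(2*g + 2*j <= -11))))) && ((!(g + j > 11)) ==> (!(2*g + 2*j <= -11)))
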